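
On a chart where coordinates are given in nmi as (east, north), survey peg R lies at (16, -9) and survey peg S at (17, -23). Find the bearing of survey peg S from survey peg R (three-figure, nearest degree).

Δeast = 17 − 16 = 1.00; Δnorth = -23 − -9 = -14.00.
Bearing = atan2(Δeast, Δnorth) mod 360° = 175.91° ≈ 176°.

176°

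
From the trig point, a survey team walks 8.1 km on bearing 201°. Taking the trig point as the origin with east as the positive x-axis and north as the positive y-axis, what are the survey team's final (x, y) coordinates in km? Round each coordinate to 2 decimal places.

Leg 1 (201°, 8.1 km): east 8.1 sin 201° = -2.90, north 8.1 cos 201° = -7.56
Summing: -2.90 km east, -7.56 km north → (-2.90, -7.56).

(-2.90, -7.56)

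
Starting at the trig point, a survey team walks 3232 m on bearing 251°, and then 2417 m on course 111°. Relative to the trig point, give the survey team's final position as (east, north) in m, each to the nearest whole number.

(-799, -1918)

Leg 1 (251°, 3232 m): east 3232 sin 251° = -3055.92, north 3232 cos 251° = -1052.24
Leg 2 (111°, 2417 m): east 2417 sin 111° = 2256.46, north 2417 cos 111° = -866.18
Summing: -799.45 m east, -1918.41 m north → (-799, -1918).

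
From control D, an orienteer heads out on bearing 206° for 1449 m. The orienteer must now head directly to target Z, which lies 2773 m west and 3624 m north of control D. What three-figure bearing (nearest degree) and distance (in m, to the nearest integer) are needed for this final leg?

Leg 1 (206°, 1449 m): east 1449 sin 206° = -635.20, north 1449 cos 206° = -1302.35
Current position: (-635.20, -1302.35). Target: (-2773, 3624). Remaining: Δeast = -2137.80, Δnorth = 4926.35.
Bearing = atan2(-2137.80, 4926.35) mod 360° = 336.54°; distance = √((-2137.80)² + (4926.35)²) = 5370.209 m.

337°, 5370 m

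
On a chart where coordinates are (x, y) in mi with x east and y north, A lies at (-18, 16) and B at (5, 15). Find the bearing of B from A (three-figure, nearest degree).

092°

Δeast = 5 − -18 = 23.00; Δnorth = 15 − 16 = -1.00.
Bearing = atan2(Δeast, Δnorth) mod 360° = 92.49° ≈ 092°.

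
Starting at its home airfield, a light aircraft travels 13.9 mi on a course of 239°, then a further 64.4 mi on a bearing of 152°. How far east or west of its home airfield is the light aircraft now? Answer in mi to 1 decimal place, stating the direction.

18.3 mi east

Leg 1 (239°, 13.9 mi): east 13.9 sin 239° = -11.91, north 13.9 cos 239° = -7.16
Leg 2 (152°, 64.4 mi): east 64.4 sin 152° = 30.23, north 64.4 cos 152° = -56.86
Net east component: 18.32 mi.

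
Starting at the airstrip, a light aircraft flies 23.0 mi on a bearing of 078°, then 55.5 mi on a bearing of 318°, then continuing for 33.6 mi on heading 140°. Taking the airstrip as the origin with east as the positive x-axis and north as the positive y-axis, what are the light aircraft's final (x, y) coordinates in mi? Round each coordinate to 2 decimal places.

Leg 1 (078°, 23.0 mi): east 23.0 sin 78° = 22.50, north 23.0 cos 78° = 4.78
Leg 2 (318°, 55.5 mi): east 55.5 sin 318° = -37.14, north 55.5 cos 318° = 41.24
Leg 3 (140°, 33.6 mi): east 33.6 sin 140° = 21.60, north 33.6 cos 140° = -25.74
Summing: 6.96 mi east, 20.29 mi north → (6.96, 20.29).

(6.96, 20.29)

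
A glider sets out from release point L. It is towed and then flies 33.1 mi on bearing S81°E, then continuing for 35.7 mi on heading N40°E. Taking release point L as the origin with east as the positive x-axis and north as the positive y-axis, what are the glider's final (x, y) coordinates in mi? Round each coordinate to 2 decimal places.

(55.64, 22.17)

Leg 1 (S81°E, 33.1 mi): east 33.1 sin 99° = 32.69, north 33.1 cos 99° = -5.18
Leg 2 (N40°E, 35.7 mi): east 35.7 sin 40° = 22.95, north 35.7 cos 40° = 27.35
Summing: 55.64 mi east, 22.17 mi north → (55.64, 22.17).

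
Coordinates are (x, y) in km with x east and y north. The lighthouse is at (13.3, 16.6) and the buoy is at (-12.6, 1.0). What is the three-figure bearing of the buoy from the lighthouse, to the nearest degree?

239°

Δeast = -12.6 − 13.3 = -25.90; Δnorth = 1.0 − 16.6 = -15.60.
Bearing = atan2(Δeast, Δnorth) mod 360° = 238.94° ≈ 239°.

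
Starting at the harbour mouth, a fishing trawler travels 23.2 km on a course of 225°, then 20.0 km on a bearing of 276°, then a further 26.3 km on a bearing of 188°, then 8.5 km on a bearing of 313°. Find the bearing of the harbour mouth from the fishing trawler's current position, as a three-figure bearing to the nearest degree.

Leg 1 (225°, 23.2 km): east 23.2 sin 225° = -16.40, north 23.2 cos 225° = -16.40
Leg 2 (276°, 20.0 km): east 20.0 sin 276° = -19.89, north 20.0 cos 276° = 2.09
Leg 3 (188°, 26.3 km): east 26.3 sin 188° = -3.66, north 26.3 cos 188° = -26.04
Leg 4 (313°, 8.5 km): east 8.5 sin 313° = -6.22, north 8.5 cos 313° = 5.80
Net displacement: -46.17 east, -34.56 north. Direction back to start is (46.17, 34.56): bearing = atan2(46.17, 34.56) mod 360° = 53.18° ≈ 053°.

053°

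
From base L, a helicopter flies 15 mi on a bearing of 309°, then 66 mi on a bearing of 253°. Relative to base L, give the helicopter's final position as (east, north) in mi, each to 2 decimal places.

(-74.77, -9.86)

Leg 1 (309°, 15 mi): east 15 sin 309° = -11.66, north 15 cos 309° = 9.44
Leg 2 (253°, 66 mi): east 66 sin 253° = -63.12, north 66 cos 253° = -19.30
Summing: -74.77 mi east, -9.86 mi north → (-74.77, -9.86).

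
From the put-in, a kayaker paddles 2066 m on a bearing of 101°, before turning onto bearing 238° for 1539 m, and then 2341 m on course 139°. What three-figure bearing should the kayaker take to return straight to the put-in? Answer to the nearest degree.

Leg 1 (101°, 2066 m): east 2066 sin 101° = 2028.04, north 2066 cos 101° = -394.21
Leg 2 (238°, 1539 m): east 1539 sin 238° = -1305.15, north 1539 cos 238° = -815.55
Leg 3 (139°, 2341 m): east 2341 sin 139° = 1535.83, north 2341 cos 139° = -1766.78
Net displacement: 2258.73 east, -2976.53 north. Direction back to start is (-2258.73, 2976.53): bearing = atan2(-2258.73, 2976.53) mod 360° = 322.81° ≈ 323°.

323°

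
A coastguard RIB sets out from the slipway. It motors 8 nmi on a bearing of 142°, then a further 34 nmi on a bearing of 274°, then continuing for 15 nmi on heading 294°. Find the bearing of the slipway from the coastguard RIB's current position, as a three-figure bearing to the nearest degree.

093°

Leg 1 (142°, 8 nmi): east 8 sin 142° = 4.93, north 8 cos 142° = -6.30
Leg 2 (274°, 34 nmi): east 34 sin 274° = -33.92, north 34 cos 274° = 2.37
Leg 3 (294°, 15 nmi): east 15 sin 294° = -13.70, north 15 cos 294° = 6.10
Net displacement: -42.70 east, 2.17 north. Direction back to start is (42.70, -2.17): bearing = atan2(42.70, -2.17) mod 360° = 92.91° ≈ 093°.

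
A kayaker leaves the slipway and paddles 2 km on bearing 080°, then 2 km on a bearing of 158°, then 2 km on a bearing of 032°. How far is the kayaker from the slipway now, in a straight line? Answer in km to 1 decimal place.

3.8 km

Leg 1 (080°, 2 km): east 2 sin 80° = 1.97, north 2 cos 80° = 0.35
Leg 2 (158°, 2 km): east 2 sin 158° = 0.75, north 2 cos 158° = -1.85
Leg 3 (032°, 2 km): east 2 sin 32° = 1.06, north 2 cos 32° = 1.70
Net: 3.78 east, 0.19 north. Distance = √((3.78)² + (0.19)²) = 3.783 km.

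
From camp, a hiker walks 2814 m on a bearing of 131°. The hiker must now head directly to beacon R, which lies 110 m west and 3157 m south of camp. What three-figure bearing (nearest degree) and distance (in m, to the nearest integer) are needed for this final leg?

240°, 2590 m

Leg 1 (131°, 2814 m): east 2814 sin 131° = 2123.75, north 2814 cos 131° = -1846.15
Current position: (2123.75, -1846.15). Target: (-110, -3157). Remaining: Δeast = -2233.75, Δnorth = -1310.85.
Bearing = atan2(-2233.75, -1310.85) mod 360° = 239.59°; distance = √((-2233.75)² + (-1310.85)²) = 2589.977 m.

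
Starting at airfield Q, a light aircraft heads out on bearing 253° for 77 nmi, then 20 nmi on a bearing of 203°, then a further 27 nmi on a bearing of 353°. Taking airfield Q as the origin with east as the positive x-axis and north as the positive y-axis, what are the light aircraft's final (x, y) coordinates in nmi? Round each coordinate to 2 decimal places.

Leg 1 (253°, 77 nmi): east 77 sin 253° = -73.64, north 77 cos 253° = -22.51
Leg 2 (203°, 20 nmi): east 20 sin 203° = -7.81, north 20 cos 203° = -18.41
Leg 3 (353°, 27 nmi): east 27 sin 353° = -3.29, north 27 cos 353° = 26.80
Summing: -84.74 nmi east, -14.12 nmi north → (-84.74, -14.12).

(-84.74, -14.12)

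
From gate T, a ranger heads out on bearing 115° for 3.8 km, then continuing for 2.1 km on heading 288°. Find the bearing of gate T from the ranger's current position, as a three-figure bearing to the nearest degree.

303°

Leg 1 (115°, 3.8 km): east 3.8 sin 115° = 3.44, north 3.8 cos 115° = -1.61
Leg 2 (288°, 2.1 km): east 2.1 sin 288° = -2.00, north 2.1 cos 288° = 0.65
Net displacement: 1.45 east, -0.96 north. Direction back to start is (-1.45, 0.96): bearing = atan2(-1.45, 0.96) mod 360° = 303.48° ≈ 303°.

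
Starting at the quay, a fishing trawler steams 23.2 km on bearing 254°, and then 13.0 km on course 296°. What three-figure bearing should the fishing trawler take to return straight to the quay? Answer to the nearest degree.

089°

Leg 1 (254°, 23.2 km): east 23.2 sin 254° = -22.30, north 23.2 cos 254° = -6.39
Leg 2 (296°, 13.0 km): east 13.0 sin 296° = -11.68, north 13.0 cos 296° = 5.70
Net displacement: -33.99 east, -0.70 north. Direction back to start is (33.99, 0.70): bearing = atan2(33.99, 0.70) mod 360° = 88.83° ≈ 089°.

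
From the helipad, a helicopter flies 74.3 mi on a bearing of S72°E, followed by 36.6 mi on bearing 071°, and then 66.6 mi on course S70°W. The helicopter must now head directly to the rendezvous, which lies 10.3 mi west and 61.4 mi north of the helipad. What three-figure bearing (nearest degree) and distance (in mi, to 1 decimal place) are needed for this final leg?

331°, 109.0 mi

Leg 1 (S72°E, 74.3 mi): east 74.3 sin 108° = 70.66, north 74.3 cos 108° = -22.96
Leg 2 (071°, 36.6 mi): east 36.6 sin 71° = 34.61, north 36.6 cos 71° = 11.92
Leg 3 (S70°W, 66.6 mi): east 66.6 sin 250° = -62.58, north 66.6 cos 250° = -22.78
Current position: (42.69, -33.82). Target: (-10.3, 61.4). Remaining: Δeast = -52.99, Δnorth = 95.22.
Bearing = atan2(-52.99, 95.22) mod 360° = 330.91°; distance = √((-52.99)² + (95.22)²) = 108.972 mi.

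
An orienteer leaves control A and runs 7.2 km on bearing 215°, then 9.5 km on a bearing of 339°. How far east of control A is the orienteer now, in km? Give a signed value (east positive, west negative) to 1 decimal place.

-7.5 km

Leg 1 (215°, 7.2 km): east 7.2 sin 215° = -4.13, north 7.2 cos 215° = -5.90
Leg 2 (339°, 9.5 km): east 9.5 sin 339° = -3.40, north 9.5 cos 339° = 8.87
Net east component: -7.53 km.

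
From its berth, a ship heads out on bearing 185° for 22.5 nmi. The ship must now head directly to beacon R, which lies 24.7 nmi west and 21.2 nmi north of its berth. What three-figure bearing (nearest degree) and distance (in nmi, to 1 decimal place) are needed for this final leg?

Leg 1 (185°, 22.5 nmi): east 22.5 sin 185° = -1.96, north 22.5 cos 185° = -22.41
Current position: (-1.96, -22.41). Target: (-24.7, 21.2). Remaining: Δeast = -22.74, Δnorth = 43.61.
Bearing = atan2(-22.74, 43.61) mod 360° = 332.46°; distance = √((-22.74)² + (43.61)²) = 49.186 nmi.

332°, 49.2 nmi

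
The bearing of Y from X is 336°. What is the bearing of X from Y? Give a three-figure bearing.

156°

Back-bearing = 336° − 180° = 156°.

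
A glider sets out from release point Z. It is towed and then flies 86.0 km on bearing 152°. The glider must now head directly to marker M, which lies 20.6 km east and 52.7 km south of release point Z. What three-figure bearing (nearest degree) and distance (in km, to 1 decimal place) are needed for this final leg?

Leg 1 (152°, 86.0 km): east 86.0 sin 152° = 40.37, north 86.0 cos 152° = -75.93
Current position: (40.37, -75.93). Target: (20.6, -52.7). Remaining: Δeast = -19.77, Δnorth = 23.23.
Bearing = atan2(-19.77, 23.23) mod 360° = 319.60°; distance = √((-19.77)² + (23.23)²) = 30.509 km.

320°, 30.5 km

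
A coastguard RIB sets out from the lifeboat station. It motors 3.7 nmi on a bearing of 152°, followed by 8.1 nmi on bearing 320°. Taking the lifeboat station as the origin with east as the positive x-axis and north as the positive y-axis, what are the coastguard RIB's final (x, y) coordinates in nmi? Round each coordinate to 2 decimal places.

(-3.47, 2.94)

Leg 1 (152°, 3.7 nmi): east 3.7 sin 152° = 1.74, north 3.7 cos 152° = -3.27
Leg 2 (320°, 8.1 nmi): east 8.1 sin 320° = -5.21, north 8.1 cos 320° = 6.20
Summing: -3.47 nmi east, 2.94 nmi north → (-3.47, 2.94).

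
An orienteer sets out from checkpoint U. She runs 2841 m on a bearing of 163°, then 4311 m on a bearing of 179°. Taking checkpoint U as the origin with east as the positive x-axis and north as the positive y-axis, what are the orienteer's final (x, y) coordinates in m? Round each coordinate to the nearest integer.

(906, -7027)

Leg 1 (163°, 2841 m): east 2841 sin 163° = 830.63, north 2841 cos 163° = -2716.86
Leg 2 (179°, 4311 m): east 4311 sin 179° = 75.24, north 4311 cos 179° = -4310.34
Summing: 905.87 m east, -7027.21 m north → (906, -7027).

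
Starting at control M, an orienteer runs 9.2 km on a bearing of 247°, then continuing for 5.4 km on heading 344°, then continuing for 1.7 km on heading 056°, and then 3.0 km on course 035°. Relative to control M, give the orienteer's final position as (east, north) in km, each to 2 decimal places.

(-6.83, 5.00)

Leg 1 (247°, 9.2 km): east 9.2 sin 247° = -8.47, north 9.2 cos 247° = -3.59
Leg 2 (344°, 5.4 km): east 5.4 sin 344° = -1.49, north 5.4 cos 344° = 5.19
Leg 3 (056°, 1.7 km): east 1.7 sin 56° = 1.41, north 1.7 cos 56° = 0.95
Leg 4 (035°, 3.0 km): east 3.0 sin 35° = 1.72, north 3.0 cos 35° = 2.46
Summing: -6.83 km east, 5.00 km north → (-6.83, 5.00).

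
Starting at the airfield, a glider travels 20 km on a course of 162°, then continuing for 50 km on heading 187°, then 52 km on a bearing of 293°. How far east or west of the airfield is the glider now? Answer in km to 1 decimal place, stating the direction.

Leg 1 (162°, 20 km): east 20 sin 162° = 6.18, north 20 cos 162° = -19.02
Leg 2 (187°, 50 km): east 50 sin 187° = -6.09, north 50 cos 187° = -49.63
Leg 3 (293°, 52 km): east 52 sin 293° = -47.87, north 52 cos 293° = 20.32
Net east component: -47.78 km.

47.8 km west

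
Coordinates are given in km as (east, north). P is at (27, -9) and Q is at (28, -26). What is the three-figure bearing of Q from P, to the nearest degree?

177°

Δeast = 28 − 27 = 1.00; Δnorth = -26 − -9 = -17.00.
Bearing = atan2(Δeast, Δnorth) mod 360° = 176.63° ≈ 177°.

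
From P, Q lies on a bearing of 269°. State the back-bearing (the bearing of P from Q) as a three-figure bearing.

Back-bearing = 269° − 180° = 089°.

089°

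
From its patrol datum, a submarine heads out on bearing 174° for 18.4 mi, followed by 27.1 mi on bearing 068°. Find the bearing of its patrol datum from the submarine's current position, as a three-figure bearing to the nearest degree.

Leg 1 (174°, 18.4 mi): east 18.4 sin 174° = 1.92, north 18.4 cos 174° = -18.30
Leg 2 (068°, 27.1 mi): east 27.1 sin 68° = 25.13, north 27.1 cos 68° = 10.15
Net displacement: 27.05 east, -8.15 north. Direction back to start is (-27.05, 8.15): bearing = atan2(-27.05, 8.15) mod 360° = 286.76° ≈ 287°.

287°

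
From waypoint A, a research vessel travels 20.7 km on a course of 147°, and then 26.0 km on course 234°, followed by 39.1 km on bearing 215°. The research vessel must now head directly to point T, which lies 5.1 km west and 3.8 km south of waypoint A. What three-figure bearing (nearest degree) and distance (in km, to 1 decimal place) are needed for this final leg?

Leg 1 (147°, 20.7 km): east 20.7 sin 147° = 11.27, north 20.7 cos 147° = -17.36
Leg 2 (234°, 26.0 km): east 26.0 sin 234° = -21.03, north 26.0 cos 234° = -15.28
Leg 3 (215°, 39.1 km): east 39.1 sin 215° = -22.43, north 39.1 cos 215° = -32.03
Current position: (-32.19, -64.67). Target: (-5.1, -3.8). Remaining: Δeast = 27.09, Δnorth = 60.87.
Bearing = atan2(27.09, 60.87) mod 360° = 23.99°; distance = √((27.09)² + (60.87)²) = 66.626 km.

024°, 66.6 km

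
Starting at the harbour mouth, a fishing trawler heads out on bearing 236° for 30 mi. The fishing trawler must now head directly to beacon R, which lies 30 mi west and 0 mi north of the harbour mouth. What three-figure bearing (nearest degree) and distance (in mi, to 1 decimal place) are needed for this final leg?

343°, 17.5 mi

Leg 1 (236°, 30 mi): east 30 sin 236° = -24.87, north 30 cos 236° = -16.78
Current position: (-24.87, -16.78). Target: (-30, 0). Remaining: Δeast = -5.13, Δnorth = 16.78.
Bearing = atan2(-5.13, 16.78) mod 360° = 343.00°; distance = √((-5.13)² + (16.78)²) = 17.542 mi.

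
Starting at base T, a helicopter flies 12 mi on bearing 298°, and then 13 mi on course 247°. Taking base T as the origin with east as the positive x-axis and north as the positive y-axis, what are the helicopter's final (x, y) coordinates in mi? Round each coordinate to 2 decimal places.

(-22.56, 0.55)

Leg 1 (298°, 12 mi): east 12 sin 298° = -10.60, north 12 cos 298° = 5.63
Leg 2 (247°, 13 mi): east 13 sin 247° = -11.97, north 13 cos 247° = -5.08
Summing: -22.56 mi east, 0.55 mi north → (-22.56, 0.55).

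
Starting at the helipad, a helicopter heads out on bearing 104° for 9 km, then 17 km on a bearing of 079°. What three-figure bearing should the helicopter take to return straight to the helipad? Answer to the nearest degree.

Leg 1 (104°, 9 km): east 9 sin 104° = 8.73, north 9 cos 104° = -2.18
Leg 2 (079°, 17 km): east 17 sin 79° = 16.69, north 17 cos 79° = 3.24
Net displacement: 25.42 east, 1.07 north. Direction back to start is (-25.42, -1.07): bearing = atan2(-25.42, -1.07) mod 360° = 267.60° ≈ 268°.

268°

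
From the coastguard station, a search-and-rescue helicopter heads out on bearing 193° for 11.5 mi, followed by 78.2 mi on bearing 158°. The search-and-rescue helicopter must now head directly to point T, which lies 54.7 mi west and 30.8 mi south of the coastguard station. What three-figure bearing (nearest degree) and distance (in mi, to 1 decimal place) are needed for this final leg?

303°, 97.1 mi

Leg 1 (193°, 11.5 mi): east 11.5 sin 193° = -2.59, north 11.5 cos 193° = -11.21
Leg 2 (158°, 78.2 mi): east 78.2 sin 158° = 29.29, north 78.2 cos 158° = -72.51
Current position: (26.71, -83.71). Target: (-54.7, -30.8). Remaining: Δeast = -81.41, Δnorth = 52.91.
Bearing = atan2(-81.41, 52.91) mod 360° = 303.02°; distance = √((-81.41)² + (52.91)²) = 97.091 mi.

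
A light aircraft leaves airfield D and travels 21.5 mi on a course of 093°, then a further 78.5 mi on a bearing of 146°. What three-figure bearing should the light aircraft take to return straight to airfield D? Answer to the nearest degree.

315°

Leg 1 (093°, 21.5 mi): east 21.5 sin 93° = 21.47, north 21.5 cos 93° = -1.13
Leg 2 (146°, 78.5 mi): east 78.5 sin 146° = 43.90, north 78.5 cos 146° = -65.08
Net displacement: 65.37 east, -66.20 north. Direction back to start is (-65.37, 66.20): bearing = atan2(-65.37, 66.20) mod 360° = 315.36° ≈ 315°.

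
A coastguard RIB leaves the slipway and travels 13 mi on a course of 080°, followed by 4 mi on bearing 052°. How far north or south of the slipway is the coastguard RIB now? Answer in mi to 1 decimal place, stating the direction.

Leg 1 (080°, 13 mi): east 13 sin 80° = 12.80, north 13 cos 80° = 2.26
Leg 2 (052°, 4 mi): east 4 sin 52° = 3.15, north 4 cos 52° = 2.46
Net north component: 4.72 mi.

4.7 mi north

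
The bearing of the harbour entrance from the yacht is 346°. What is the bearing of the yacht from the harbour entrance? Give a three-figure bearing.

Back-bearing = 346° − 180° = 166°.

166°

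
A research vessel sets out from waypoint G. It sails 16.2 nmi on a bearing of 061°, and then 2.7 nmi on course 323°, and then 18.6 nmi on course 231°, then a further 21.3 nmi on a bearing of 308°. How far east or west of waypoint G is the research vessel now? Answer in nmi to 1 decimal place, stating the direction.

Leg 1 (061°, 16.2 nmi): east 16.2 sin 61° = 14.17, north 16.2 cos 61° = 7.85
Leg 2 (323°, 2.7 nmi): east 2.7 sin 323° = -1.62, north 2.7 cos 323° = 2.16
Leg 3 (231°, 18.6 nmi): east 18.6 sin 231° = -14.45, north 18.6 cos 231° = -11.71
Leg 4 (308°, 21.3 nmi): east 21.3 sin 308° = -16.78, north 21.3 cos 308° = 13.11
Net east component: -18.70 nmi.

18.7 nmi west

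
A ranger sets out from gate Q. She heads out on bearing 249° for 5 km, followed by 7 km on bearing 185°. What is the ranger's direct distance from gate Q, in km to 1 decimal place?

Leg 1 (249°, 5 km): east 5 sin 249° = -4.67, north 5 cos 249° = -1.79
Leg 2 (185°, 7 km): east 7 sin 185° = -0.61, north 7 cos 185° = -6.97
Net: -5.28 east, -8.77 north. Distance = √((-5.28)² + (-8.77)²) = 10.232 km.

10.2 km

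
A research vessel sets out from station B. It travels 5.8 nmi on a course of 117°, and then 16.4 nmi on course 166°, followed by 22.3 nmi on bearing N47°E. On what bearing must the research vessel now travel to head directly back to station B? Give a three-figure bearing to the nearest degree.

Leg 1 (117°, 5.8 nmi): east 5.8 sin 117° = 5.17, north 5.8 cos 117° = -2.63
Leg 2 (166°, 16.4 nmi): east 16.4 sin 166° = 3.97, north 16.4 cos 166° = -15.91
Leg 3 (N47°E, 22.3 nmi): east 22.3 sin 47° = 16.31, north 22.3 cos 47° = 15.21
Net displacement: 25.44 east, -3.34 north. Direction back to start is (-25.44, 3.34): bearing = atan2(-25.44, 3.34) mod 360° = 277.47° ≈ 277°.

277°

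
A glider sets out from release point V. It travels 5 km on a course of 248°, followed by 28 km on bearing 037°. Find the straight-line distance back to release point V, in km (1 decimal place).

23.9 km

Leg 1 (248°, 5 km): east 5 sin 248° = -4.64, north 5 cos 248° = -1.87
Leg 2 (037°, 28 km): east 28 sin 37° = 16.85, north 28 cos 37° = 22.36
Net: 12.21 east, 20.49 north. Distance = √((12.21)² + (20.49)²) = 23.854 km.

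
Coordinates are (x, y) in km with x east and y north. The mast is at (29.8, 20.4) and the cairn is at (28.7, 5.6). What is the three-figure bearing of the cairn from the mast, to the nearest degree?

Δeast = 28.7 − 29.8 = -1.10; Δnorth = 5.6 − 20.4 = -14.80.
Bearing = atan2(Δeast, Δnorth) mod 360° = 184.25° ≈ 184°.

184°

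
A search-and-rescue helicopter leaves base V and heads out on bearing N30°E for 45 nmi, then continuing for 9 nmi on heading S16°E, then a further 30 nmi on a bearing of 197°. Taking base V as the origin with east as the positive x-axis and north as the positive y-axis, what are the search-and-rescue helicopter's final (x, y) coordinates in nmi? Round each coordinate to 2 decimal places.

Leg 1 (N30°E, 45 nmi): east 45 sin 30° = 22.50, north 45 cos 30° = 38.97
Leg 2 (S16°E, 9 nmi): east 9 sin 164° = 2.48, north 9 cos 164° = -8.65
Leg 3 (197°, 30 nmi): east 30 sin 197° = -8.77, north 30 cos 197° = -28.69
Summing: 16.21 nmi east, 1.63 nmi north → (16.21, 1.63).

(16.21, 1.63)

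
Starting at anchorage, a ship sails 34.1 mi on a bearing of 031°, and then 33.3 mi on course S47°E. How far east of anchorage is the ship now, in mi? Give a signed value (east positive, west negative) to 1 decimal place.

Leg 1 (031°, 34.1 mi): east 34.1 sin 31° = 17.56, north 34.1 cos 31° = 29.23
Leg 2 (S47°E, 33.3 mi): east 33.3 sin 133° = 24.35, north 33.3 cos 133° = -22.71
Net east component: 41.92 mi.

41.9 mi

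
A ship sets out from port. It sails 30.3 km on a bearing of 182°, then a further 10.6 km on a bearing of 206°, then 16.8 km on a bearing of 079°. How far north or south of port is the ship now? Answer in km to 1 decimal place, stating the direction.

36.6 km south

Leg 1 (182°, 30.3 km): east 30.3 sin 182° = -1.06, north 30.3 cos 182° = -30.28
Leg 2 (206°, 10.6 km): east 10.6 sin 206° = -4.65, north 10.6 cos 206° = -9.53
Leg 3 (079°, 16.8 km): east 16.8 sin 79° = 16.49, north 16.8 cos 79° = 3.21
Net north component: -36.60 km.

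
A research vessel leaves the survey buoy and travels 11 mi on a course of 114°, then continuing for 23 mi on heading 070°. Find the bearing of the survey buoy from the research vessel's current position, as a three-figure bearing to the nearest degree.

Leg 1 (114°, 11 mi): east 11 sin 114° = 10.05, north 11 cos 114° = -4.47
Leg 2 (070°, 23 mi): east 23 sin 70° = 21.61, north 23 cos 70° = 7.87
Net displacement: 31.66 east, 3.39 north. Direction back to start is (-31.66, -3.39): bearing = atan2(-31.66, -3.39) mod 360° = 263.88° ≈ 264°.

264°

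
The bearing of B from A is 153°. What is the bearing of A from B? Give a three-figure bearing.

333°

Back-bearing = 153° + 180° = 333°.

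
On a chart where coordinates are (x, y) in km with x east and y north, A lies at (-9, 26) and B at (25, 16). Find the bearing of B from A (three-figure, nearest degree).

Δeast = 25 − -9 = 34.00; Δnorth = 16 − 26 = -10.00.
Bearing = atan2(Δeast, Δnorth) mod 360° = 106.39° ≈ 106°.

106°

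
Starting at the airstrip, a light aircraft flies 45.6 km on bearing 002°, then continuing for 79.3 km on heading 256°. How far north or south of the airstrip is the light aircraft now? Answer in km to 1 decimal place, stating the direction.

Leg 1 (002°, 45.6 km): east 45.6 sin 2° = 1.59, north 45.6 cos 2° = 45.57
Leg 2 (256°, 79.3 km): east 79.3 sin 256° = -76.94, north 79.3 cos 256° = -19.18
Net north component: 26.39 km.

26.4 km north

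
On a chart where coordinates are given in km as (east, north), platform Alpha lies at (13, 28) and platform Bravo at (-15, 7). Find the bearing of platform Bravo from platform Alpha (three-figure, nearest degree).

Δeast = -15 − 13 = -28.00; Δnorth = 7 − 28 = -21.00.
Bearing = atan2(Δeast, Δnorth) mod 360° = 233.13° ≈ 233°.

233°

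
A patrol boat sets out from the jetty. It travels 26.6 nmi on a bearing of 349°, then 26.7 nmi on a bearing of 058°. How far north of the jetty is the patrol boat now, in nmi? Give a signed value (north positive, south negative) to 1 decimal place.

40.3 nmi

Leg 1 (349°, 26.6 nmi): east 26.6 sin 349° = -5.08, north 26.6 cos 349° = 26.11
Leg 2 (058°, 26.7 nmi): east 26.7 sin 58° = 22.64, north 26.7 cos 58° = 14.15
Net north component: 40.26 nmi.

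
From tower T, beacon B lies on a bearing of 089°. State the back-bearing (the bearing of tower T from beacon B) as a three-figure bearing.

Back-bearing = 089° + 180° = 269°.

269°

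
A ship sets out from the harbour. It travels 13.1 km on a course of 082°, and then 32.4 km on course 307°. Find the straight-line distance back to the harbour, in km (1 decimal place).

Leg 1 (082°, 13.1 km): east 13.1 sin 82° = 12.97, north 13.1 cos 82° = 1.82
Leg 2 (307°, 32.4 km): east 32.4 sin 307° = -25.88, north 32.4 cos 307° = 19.50
Net: -12.90 east, 21.32 north. Distance = √((-12.90)² + (21.32)²) = 24.922 km.

24.9 km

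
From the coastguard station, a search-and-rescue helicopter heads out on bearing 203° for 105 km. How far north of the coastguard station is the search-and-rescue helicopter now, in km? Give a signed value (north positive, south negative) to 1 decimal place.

-96.7 km

Leg 1 (203°, 105 km): east 105 sin 203° = -41.03, north 105 cos 203° = -96.65
Net north component: -96.65 km.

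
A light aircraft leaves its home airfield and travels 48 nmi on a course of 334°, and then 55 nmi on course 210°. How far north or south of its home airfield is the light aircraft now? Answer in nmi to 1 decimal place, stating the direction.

4.5 nmi south

Leg 1 (334°, 48 nmi): east 48 sin 334° = -21.04, north 48 cos 334° = 43.14
Leg 2 (210°, 55 nmi): east 55 sin 210° = -27.50, north 55 cos 210° = -47.63
Net north component: -4.49 nmi.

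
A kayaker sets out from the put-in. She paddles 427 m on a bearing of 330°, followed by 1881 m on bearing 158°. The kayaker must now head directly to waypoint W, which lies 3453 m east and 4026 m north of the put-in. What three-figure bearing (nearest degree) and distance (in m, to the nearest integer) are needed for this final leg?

Leg 1 (330°, 427 m): east 427 sin 330° = -213.50, north 427 cos 330° = 369.79
Leg 2 (158°, 1881 m): east 1881 sin 158° = 704.64, north 1881 cos 158° = -1744.03
Current position: (491.14, -1374.24). Target: (3453, 4026). Remaining: Δeast = 2961.86, Δnorth = 5400.24.
Bearing = atan2(2961.86, 5400.24) mod 360° = 28.74°; distance = √((2961.86)² + (5400.24)²) = 6159.159 m.

029°, 6159 m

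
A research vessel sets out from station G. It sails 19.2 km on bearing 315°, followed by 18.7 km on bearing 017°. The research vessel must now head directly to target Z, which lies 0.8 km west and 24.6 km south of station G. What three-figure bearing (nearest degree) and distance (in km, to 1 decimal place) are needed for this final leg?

Leg 1 (315°, 19.2 km): east 19.2 sin 315° = -13.58, north 19.2 cos 315° = 13.58
Leg 2 (017°, 18.7 km): east 18.7 sin 17° = 5.47, north 18.7 cos 17° = 17.88
Current position: (-8.11, 31.46). Target: (-0.8, -24.6). Remaining: Δeast = 7.31, Δnorth = -56.06.
Bearing = atan2(7.31, -56.06) mod 360° = 172.57°; distance = √((7.31)² + (-56.06)²) = 56.534 km.

173°, 56.5 km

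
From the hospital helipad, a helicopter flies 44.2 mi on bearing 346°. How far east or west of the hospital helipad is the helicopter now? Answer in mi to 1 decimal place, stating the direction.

10.7 mi west

Leg 1 (346°, 44.2 mi): east 44.2 sin 346° = -10.69, north 44.2 cos 346° = 42.89
Net east component: -10.69 mi.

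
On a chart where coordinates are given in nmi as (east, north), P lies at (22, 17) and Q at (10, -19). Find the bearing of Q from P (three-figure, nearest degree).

198°

Δeast = 10 − 22 = -12.00; Δnorth = -19 − 17 = -36.00.
Bearing = atan2(Δeast, Δnorth) mod 360° = 198.43° ≈ 198°.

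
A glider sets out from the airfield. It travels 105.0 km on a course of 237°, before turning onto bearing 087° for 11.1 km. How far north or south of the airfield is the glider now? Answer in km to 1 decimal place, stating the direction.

Leg 1 (237°, 105.0 km): east 105.0 sin 237° = -88.06, north 105.0 cos 237° = -57.19
Leg 2 (087°, 11.1 km): east 11.1 sin 87° = 11.08, north 11.1 cos 87° = 0.58
Net north component: -56.61 km.

56.6 km south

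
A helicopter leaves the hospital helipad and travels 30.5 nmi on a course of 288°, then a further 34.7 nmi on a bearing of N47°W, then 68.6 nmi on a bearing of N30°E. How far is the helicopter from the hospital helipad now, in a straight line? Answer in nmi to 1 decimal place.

94.7 nmi

Leg 1 (288°, 30.5 nmi): east 30.5 sin 288° = -29.01, north 30.5 cos 288° = 9.43
Leg 2 (N47°W, 34.7 nmi): east 34.7 sin 313° = -25.38, north 34.7 cos 313° = 23.67
Leg 3 (N30°E, 68.6 nmi): east 68.6 sin 30° = 34.30, north 68.6 cos 30° = 59.41
Net: -20.09 east, 92.50 north. Distance = √((-20.09)² + (92.50)²) = 94.655 nmi.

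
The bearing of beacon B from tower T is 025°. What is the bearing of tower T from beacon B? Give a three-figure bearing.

205°

Back-bearing = 025° + 180° = 205°.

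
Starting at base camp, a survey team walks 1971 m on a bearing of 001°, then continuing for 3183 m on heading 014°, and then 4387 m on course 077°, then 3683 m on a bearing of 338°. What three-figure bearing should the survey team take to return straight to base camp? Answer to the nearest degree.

Leg 1 (001°, 1971 m): east 1971 sin 1° = 34.40, north 1971 cos 1° = 1970.70
Leg 2 (014°, 3183 m): east 3183 sin 14° = 770.04, north 3183 cos 14° = 3088.45
Leg 3 (077°, 4387 m): east 4387 sin 77° = 4274.56, north 4387 cos 77° = 986.86
Leg 4 (338°, 3683 m): east 3683 sin 338° = -1379.68, north 3683 cos 338° = 3414.82
Net displacement: 3699.32 east, 9460.83 north. Direction back to start is (-3699.32, -9460.83): bearing = atan2(-3699.32, -9460.83) mod 360° = 201.36° ≈ 201°.

201°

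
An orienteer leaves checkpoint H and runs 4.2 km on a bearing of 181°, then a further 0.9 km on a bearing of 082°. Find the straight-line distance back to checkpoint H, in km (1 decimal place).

Leg 1 (181°, 4.2 km): east 4.2 sin 181° = -0.07, north 4.2 cos 181° = -4.20
Leg 2 (082°, 0.9 km): east 0.9 sin 82° = 0.89, north 0.9 cos 82° = 0.13
Net: 0.82 east, -4.07 north. Distance = √((0.82)² + (-4.07)²) = 4.155 km.

4.2 km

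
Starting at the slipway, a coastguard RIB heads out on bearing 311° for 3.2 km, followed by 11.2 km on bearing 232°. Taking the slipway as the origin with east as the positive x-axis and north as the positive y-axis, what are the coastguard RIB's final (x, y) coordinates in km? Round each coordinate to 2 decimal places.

Leg 1 (311°, 3.2 km): east 3.2 sin 311° = -2.42, north 3.2 cos 311° = 2.10
Leg 2 (232°, 11.2 km): east 11.2 sin 232° = -8.83, north 11.2 cos 232° = -6.90
Summing: -11.24 km east, -4.80 km north → (-11.24, -4.80).

(-11.24, -4.80)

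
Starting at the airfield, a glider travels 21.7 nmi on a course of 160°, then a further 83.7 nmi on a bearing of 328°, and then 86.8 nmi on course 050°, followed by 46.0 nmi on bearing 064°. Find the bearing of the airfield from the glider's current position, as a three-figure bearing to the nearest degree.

Leg 1 (160°, 21.7 nmi): east 21.7 sin 160° = 7.42, north 21.7 cos 160° = -20.39
Leg 2 (328°, 83.7 nmi): east 83.7 sin 328° = -44.35, north 83.7 cos 328° = 70.98
Leg 3 (050°, 86.8 nmi): east 86.8 sin 50° = 66.49, north 86.8 cos 50° = 55.79
Leg 4 (064°, 46.0 nmi): east 46.0 sin 64° = 41.34, north 46.0 cos 64° = 20.17
Net displacement: 70.90 east, 126.55 north. Direction back to start is (-70.90, -126.55): bearing = atan2(-70.90, -126.55) mod 360° = 209.26° ≈ 209°.

209°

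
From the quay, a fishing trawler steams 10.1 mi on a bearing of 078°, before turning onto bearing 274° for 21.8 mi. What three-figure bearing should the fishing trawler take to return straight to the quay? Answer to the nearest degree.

107°

Leg 1 (078°, 10.1 mi): east 10.1 sin 78° = 9.88, north 10.1 cos 78° = 2.10
Leg 2 (274°, 21.8 mi): east 21.8 sin 274° = -21.75, north 21.8 cos 274° = 1.52
Net displacement: -11.87 east, 3.62 north. Direction back to start is (11.87, -3.62): bearing = atan2(11.87, -3.62) mod 360° = 106.97° ≈ 107°.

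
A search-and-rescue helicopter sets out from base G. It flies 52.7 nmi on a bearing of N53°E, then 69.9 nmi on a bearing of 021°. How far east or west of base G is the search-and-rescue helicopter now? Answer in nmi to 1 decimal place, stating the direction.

Leg 1 (N53°E, 52.7 nmi): east 52.7 sin 53° = 42.09, north 52.7 cos 53° = 31.72
Leg 2 (021°, 69.9 nmi): east 69.9 sin 21° = 25.05, north 69.9 cos 21° = 65.26
Net east component: 67.14 nmi.

67.1 nmi east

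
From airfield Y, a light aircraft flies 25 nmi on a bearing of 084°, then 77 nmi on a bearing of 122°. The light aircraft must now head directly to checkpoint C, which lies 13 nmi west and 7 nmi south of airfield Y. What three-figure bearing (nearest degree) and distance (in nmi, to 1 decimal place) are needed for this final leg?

Leg 1 (084°, 25 nmi): east 25 sin 84° = 24.86, north 25 cos 84° = 2.61
Leg 2 (122°, 77 nmi): east 77 sin 122° = 65.30, north 77 cos 122° = -40.80
Current position: (90.16, -38.19). Target: (-13, -7). Remaining: Δeast = -103.16, Δnorth = 31.19.
Bearing = atan2(-103.16, 31.19) mod 360° = 286.82°; distance = √((-103.16)² + (31.19)²) = 107.775 nmi.

287°, 107.8 nmi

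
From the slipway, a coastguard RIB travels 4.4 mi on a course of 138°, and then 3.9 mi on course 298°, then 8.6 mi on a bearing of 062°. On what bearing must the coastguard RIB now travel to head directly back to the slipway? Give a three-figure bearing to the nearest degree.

250°

Leg 1 (138°, 4.4 mi): east 4.4 sin 138° = 2.94, north 4.4 cos 138° = -3.27
Leg 2 (298°, 3.9 mi): east 3.9 sin 298° = -3.44, north 3.9 cos 298° = 1.83
Leg 3 (062°, 8.6 mi): east 8.6 sin 62° = 7.59, north 8.6 cos 62° = 4.04
Net displacement: 7.09 east, 2.60 north. Direction back to start is (-7.09, -2.60): bearing = atan2(-7.09, -2.60) mod 360° = 249.88° ≈ 250°.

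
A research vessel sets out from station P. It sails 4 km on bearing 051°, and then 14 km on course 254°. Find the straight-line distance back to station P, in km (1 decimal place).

10.4 km

Leg 1 (051°, 4 km): east 4 sin 51° = 3.11, north 4 cos 51° = 2.52
Leg 2 (254°, 14 km): east 14 sin 254° = -13.46, north 14 cos 254° = -3.86
Net: -10.35 east, -1.34 north. Distance = √((-10.35)² + (-1.34)²) = 10.436 km.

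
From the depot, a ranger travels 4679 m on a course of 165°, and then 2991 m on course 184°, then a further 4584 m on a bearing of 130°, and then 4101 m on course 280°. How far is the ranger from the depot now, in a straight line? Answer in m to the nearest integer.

9749 m

Leg 1 (165°, 4679 m): east 4679 sin 165° = 1211.01, north 4679 cos 165° = -4519.57
Leg 2 (184°, 2991 m): east 2991 sin 184° = -208.64, north 2991 cos 184° = -2983.71
Leg 3 (130°, 4584 m): east 4584 sin 130° = 3511.55, north 4584 cos 130° = -2946.54
Leg 4 (280°, 4101 m): east 4101 sin 280° = -4038.70, north 4101 cos 280° = 712.13
Net: 475.22 east, -9737.69 north. Distance = √((475.22)² + (-9737.69)²) = 9749.277 m.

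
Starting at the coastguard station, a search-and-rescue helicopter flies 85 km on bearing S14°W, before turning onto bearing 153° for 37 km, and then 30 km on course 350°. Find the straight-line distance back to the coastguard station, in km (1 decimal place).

86.4 km

Leg 1 (S14°W, 85 km): east 85 sin 194° = -20.56, north 85 cos 194° = -82.48
Leg 2 (153°, 37 km): east 37 sin 153° = 16.80, north 37 cos 153° = -32.97
Leg 3 (350°, 30 km): east 30 sin 350° = -5.21, north 30 cos 350° = 29.54
Net: -8.98 east, -85.90 north. Distance = √((-8.98)² + (-85.90)²) = 86.366 km.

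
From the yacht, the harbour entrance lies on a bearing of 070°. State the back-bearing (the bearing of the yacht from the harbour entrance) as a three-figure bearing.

250°

Back-bearing = 070° + 180° = 250°.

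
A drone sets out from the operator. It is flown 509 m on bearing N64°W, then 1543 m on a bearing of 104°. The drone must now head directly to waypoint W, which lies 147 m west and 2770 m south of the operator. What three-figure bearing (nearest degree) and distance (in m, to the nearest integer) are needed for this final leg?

Leg 1 (N64°W, 509 m): east 509 sin 296° = -457.49, north 509 cos 296° = 223.13
Leg 2 (104°, 1543 m): east 1543 sin 104° = 1497.17, north 1543 cos 104° = -373.29
Current position: (1039.68, -150.15). Target: (-147, -2770). Remaining: Δeast = -1186.68, Δnorth = -2619.85.
Bearing = atan2(-1186.68, -2619.85) mod 360° = 204.37°; distance = √((-1186.68)² + (-2619.85)²) = 2876.074 m.

204°, 2876 m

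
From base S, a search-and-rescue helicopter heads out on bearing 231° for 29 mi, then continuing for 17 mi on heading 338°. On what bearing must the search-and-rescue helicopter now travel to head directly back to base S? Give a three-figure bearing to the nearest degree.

085°

Leg 1 (231°, 29 mi): east 29 sin 231° = -22.54, north 29 cos 231° = -18.25
Leg 2 (338°, 17 mi): east 17 sin 338° = -6.37, north 17 cos 338° = 15.76
Net displacement: -28.91 east, -2.49 north. Direction back to start is (28.91, 2.49): bearing = atan2(28.91, 2.49) mod 360° = 85.08° ≈ 085°.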